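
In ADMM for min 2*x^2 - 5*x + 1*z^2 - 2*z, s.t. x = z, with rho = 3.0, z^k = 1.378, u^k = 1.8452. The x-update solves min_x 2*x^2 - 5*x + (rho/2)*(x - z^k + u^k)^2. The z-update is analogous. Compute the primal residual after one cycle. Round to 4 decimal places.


ADMM iteration with rho = 3.0, z^k = 1.378, u^k = 1.8452
Step 1: x-update.
Minimize 2*x^2 - 5*x + (3.0/2)*(x - 1.378 + 1.8452)^2
FOC: (2*2 + 3.0)*x = 5 + 3.0*(1.378 - 1.8452)
x^{k+1} = 0.5141
Step 2: z-update.
Minimize 1*z^2 - 2*z + (3.0/2)*(0.5141 - z + 1.8452)^2
FOC: (2*1 + 3.0)*z = 2 + 3.0*(0.5141 + 1.8452)
z^{k+1} = 1.8156
Step 3: u-update.
u^{k+1} = 1.8452 + 0.5141 - 1.8156 = 0.5437
Step 4: Primal residual = |0.5141 - 1.8156| = 1.3015


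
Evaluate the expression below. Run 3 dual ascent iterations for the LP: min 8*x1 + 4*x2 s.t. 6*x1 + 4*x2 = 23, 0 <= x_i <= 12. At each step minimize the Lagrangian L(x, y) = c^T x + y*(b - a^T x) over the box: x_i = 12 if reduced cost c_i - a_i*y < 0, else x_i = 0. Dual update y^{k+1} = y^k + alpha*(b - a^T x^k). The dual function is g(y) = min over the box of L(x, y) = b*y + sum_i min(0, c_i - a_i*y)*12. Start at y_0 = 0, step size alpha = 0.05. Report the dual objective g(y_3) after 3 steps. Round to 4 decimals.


Dual ascent for LP: min 8*x1 + 4*x2, 6*x1 + 4*x2 = 23, 0 <= x_i <= 12
Step 1: y^k = 0.0, reduced costs: (8.0, 4.0)
  x^k = (0.0, 0.0), subgradient = b - a^T x = 23.0
  y^{k+1} = 0.0 + 0.05*23.0 = 1.15
Step 2: y^k = 1.15, reduced costs: (1.1, -0.6)
  x^k = (0.0, 12.0), subgradient = b - a^T x = -25.0
  y^{k+1} = 1.15 + 0.05*-25.0 = -0.1
Step 3: y^k = -0.1, reduced costs: (8.6, 4.4)
  x^k = (0.0, 0.0), subgradient = b - a^T x = 23.0
  y^{k+1} = -0.1 + 0.05*23.0 = 1.05
Dual objective at y_3 = 1.05: reduced costs (1.7, -0.2), box minimizer x = (0.0, 12.0)
g(y_3) = b*y + (c1 - a1*y)*x1 + (c2 - a2*y)*x2 = 23*1.05 + 1.7*0.0 + (-0.2)*12.0 = 24.15 + 0.0 - 2.4 = 21.75


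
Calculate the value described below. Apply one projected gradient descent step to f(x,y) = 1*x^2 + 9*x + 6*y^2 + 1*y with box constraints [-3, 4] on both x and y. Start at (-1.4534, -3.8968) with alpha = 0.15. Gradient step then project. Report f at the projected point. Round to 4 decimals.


Step 1: Compute gradient at (-1.4534, -3.8968).
grad_x = 2*1*-1.4534 + 9 = 6.0932
grad_y = 2*6*-3.8968 + 1 = -45.7616
Step 2: Gradient step.
x_raw = -1.4534 - 0.15*6.0932 = -2.3674
y_raw = -3.8968 - 0.15*-45.7616 = 2.9674
Step 3: Project onto [-3, 4].
x_proj = clip(-2.3674) = -2.3674
y_proj = clip(2.9674) = 2.9674
Step 4: Evaluate f.
f(-2.3674, 2.9674) = 40.0997


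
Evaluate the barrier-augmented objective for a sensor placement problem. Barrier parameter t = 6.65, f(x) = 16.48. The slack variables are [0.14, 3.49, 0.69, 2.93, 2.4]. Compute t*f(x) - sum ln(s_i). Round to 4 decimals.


Step 1: Compute log-barrier.
ln values: [-1.9661, 1.2499, -0.3711, 1.075, 0.8755]
phi = -(-1.9661 + 1.2499 - 0.3711 + 1.075 + 0.8755) = -0.8632
Step 2: Compute augmented objective.
t*f(x) = 6.65*16.48 = 109.592
Total = 109.592 - 0.8632 = 108.7288


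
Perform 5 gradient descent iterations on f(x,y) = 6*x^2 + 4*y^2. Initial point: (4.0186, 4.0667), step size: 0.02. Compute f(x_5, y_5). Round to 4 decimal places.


Gradient descent on f(x,y) = 6*x^2 + 4*y^2.
Starting point: (4.0186, 4.0667), alpha = 0.02
Step 1: grad_x = 2*6*4.0186 = 48.2232, grad_y = 2*4*4.0667 = 32.5336
  x_1 = 4.0186 - 0.02*48.2232 = 3.0541
  y_1 = 4.0667 - 0.02*32.5336 = 3.416
Step 2: grad_x = 2*6*3.0541 = 36.6496, grad_y = 2*4*3.416 = 27.3282
  x_2 = 3.0541 - 0.02*36.6496 = 2.3211
  y_2 = 3.416 - 0.02*27.3282 = 2.8695
Step 3: grad_x = 2*6*2.3211 = 27.8537, grad_y = 2*4*2.8695 = 22.9557
  x_3 = 2.3211 - 0.02*27.8537 = 1.7641
  y_3 = 2.8695 - 0.02*22.9557 = 2.4103
Step 4: grad_x = 2*6*1.7641 = 21.1688, grad_y = 2*4*2.4103 = 19.2828
  x_4 = 1.7641 - 0.02*21.1688 = 1.3407
  y_4 = 2.4103 - 0.02*19.2828 = 2.0247
Step 5: grad_x = 2*6*1.3407 = 16.0883, grad_y = 2*4*2.0247 = 16.1975
  x_5 = 1.3407 - 0.02*16.0883 = 1.0189
  y_5 = 2.0247 - 0.02*16.1975 = 1.7007
f(1.0189, 1.7007) = 6*1.0189^2 + 4*1.7007^2 = 17.7994


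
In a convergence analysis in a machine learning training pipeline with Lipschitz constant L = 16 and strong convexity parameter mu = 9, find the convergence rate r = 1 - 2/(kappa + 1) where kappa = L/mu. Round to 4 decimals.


Step 1: Compute the condition number.
kappa = L/mu = 16/9 = 1.7778
Step 2: Compute the convergence rate.
r = 1 - 2/(kappa + 1) = 1 - 2*mu/(L + mu) = (L - mu)/(L + mu) = 7/25 = 0.28


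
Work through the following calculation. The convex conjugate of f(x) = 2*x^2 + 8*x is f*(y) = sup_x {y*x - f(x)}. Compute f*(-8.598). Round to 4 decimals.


f*(y) = sup_x {y*x - a*x^2 - b*x} = sup_x {(y-b)*x - a*x^2}
FOC: (y - b) - 2a*x = 0 => x* = (y - b)/(2a)
x* = (-8.598 - 8)/(2*2) = -4.1495
f*(-8.598) = (y-b)^2/(4a) = (-8.598 - 8)^2/(4*2)
= 275.4936/8 = 34.4367


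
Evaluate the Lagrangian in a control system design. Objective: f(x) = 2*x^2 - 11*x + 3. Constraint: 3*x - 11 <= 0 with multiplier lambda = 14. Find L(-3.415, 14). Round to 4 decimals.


Step 1: Evaluate f(x).
f(-3.415) = 2*(-3.415)^2 - 11*(-3.415) + 3 = 63.8895
Step 2: Evaluate g(x).
g(-3.415) = 3*-3.415 - 11 = -21.245
Step 3: Compute Lagrangian.
L = 63.8895 + 14*-21.245 = -233.5406


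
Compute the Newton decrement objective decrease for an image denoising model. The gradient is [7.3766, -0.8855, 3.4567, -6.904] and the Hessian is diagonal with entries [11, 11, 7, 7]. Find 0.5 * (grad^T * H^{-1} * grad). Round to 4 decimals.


Step 1: H is diagonal, so H^(-1) * g = [0.6706, -0.0805, 0.4938, -0.9863].
Step 2: g^T H^(-1) g = sum_i g_i^2 / H_ii
  = (7.3766)^2/11 + (-0.8855)^2/11 + (3.4567)^2/7 + (-6.904)^2/7
  = 4.9467 + 0.0713 + 1.707 + 6.8093 = 13.5343
Step 3: Objective decrease = 0.5 * g^T H^(-1) g = 6.7672


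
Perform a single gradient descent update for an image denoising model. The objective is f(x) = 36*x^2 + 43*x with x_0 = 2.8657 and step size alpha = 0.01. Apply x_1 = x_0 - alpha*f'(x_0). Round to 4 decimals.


We compute the gradient at x_0 and apply the update.
f'(x) = 72*x + 43
f'(2.8657) = 72*2.8657 + 43 = 249.3304
x_1 = 2.8657 - 0.01*249.3304 = 0.3724


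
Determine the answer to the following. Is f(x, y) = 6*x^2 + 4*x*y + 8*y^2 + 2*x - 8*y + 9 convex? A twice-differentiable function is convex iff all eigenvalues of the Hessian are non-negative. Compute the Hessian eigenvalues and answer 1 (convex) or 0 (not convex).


The Hessian of f(x,y) = 6*x^2 + 4*x*y + 8*y^2 + 2*x - 8*y + 9 is:
H = [[12, 4], [4, 16]]
Trace = 12 + 16 = 28
Determinant = 12*16 - (4)^2 = 176
Discriminant = (28)^2 - 4*176 = 80.0
Eigenvalues: lambda_1 = 9.5279, lambda_2 = 18.4721
The function is convex.

1


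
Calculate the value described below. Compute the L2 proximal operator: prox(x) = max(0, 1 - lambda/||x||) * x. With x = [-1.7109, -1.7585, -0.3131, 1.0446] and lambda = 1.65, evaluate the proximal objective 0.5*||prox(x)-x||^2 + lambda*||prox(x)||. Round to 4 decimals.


Step 1: Compute ||x||.
||x|| = 2.6849
Step 2: Compute scaling factor.
scale = max(0, 1 - 1.65/2.6849) = 0.3855
Step 3: prox(x) = [-0.6595, -0.6778, -0.1207, 0.4026]
||prox(x)|| = 1.0349
Step 4: Proximal objective.
0.5*||prox-x||^2 = 1.3613
lambda*||prox|| = 1.7076
Total = 3.0688


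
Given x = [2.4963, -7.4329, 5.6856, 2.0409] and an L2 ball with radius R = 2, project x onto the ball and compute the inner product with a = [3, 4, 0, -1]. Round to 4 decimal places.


Step 1: Compute ||x|| (intermediates to 6 decimals).
||x|| = sqrt(2.4963^2 + (-7.4329)^2 + 5.6856^2 + 2.0409^2) = 9.898022
Step 2: Project.
Since ||x|| > R, scale = R/||x|| = 2/9.898022 = 0.202061, proj(x) = scale * x
proj(x) = [0.504405, -1.501899, 1.148838, 0.412386]
Step 3: Dot product.
a^T * proj(x) = 3*0.504405 + 4*(-1.501899) + 0*1.148838 - 1*0.412386 = -4.9068


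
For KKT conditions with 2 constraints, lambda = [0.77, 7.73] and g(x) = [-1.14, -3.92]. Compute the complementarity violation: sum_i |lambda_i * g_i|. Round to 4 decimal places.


KKT complementary slackness check:
lambda_1 * g_1 = 0.77 * -1.14 = -0.8778
lambda_2 * g_2 = 7.73 * -3.92 = -30.3016
Total violation = 0.8778 + 30.3016 = 31.1794


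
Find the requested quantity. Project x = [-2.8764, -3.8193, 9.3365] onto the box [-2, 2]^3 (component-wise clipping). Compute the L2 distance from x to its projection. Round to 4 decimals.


Project each component onto [-2, 2].
clip(-2.8764) = -2.0, clip(-3.8193) = -2.0, clip(9.3365) = 2.0
Projection = [-2.0, -2.0, 2.0]
Squared diffs: [0.7681, 3.3099, 53.8242]
Distance = sqrt(57.9022) = 7.6093


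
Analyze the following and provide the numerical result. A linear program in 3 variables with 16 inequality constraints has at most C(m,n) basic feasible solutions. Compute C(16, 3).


Each vertex corresponds to some choice of n active constraints out of m, so the number of vertices is at most C(m, n) = m! / (n!(m-n)!).
m = 16, n = 3
Numerator: 16 * 15 * 14
Denominator: 3! = 6
C(16, 3) = 560


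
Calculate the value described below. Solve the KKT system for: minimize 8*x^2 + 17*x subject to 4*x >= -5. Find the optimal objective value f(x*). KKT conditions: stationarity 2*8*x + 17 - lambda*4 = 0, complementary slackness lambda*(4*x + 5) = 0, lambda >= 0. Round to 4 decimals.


Step 1: Try lambda = 0 (constraint inactive).
Stationarity: 2*8*x + 17 = 0
x* = -17/(2*8) = -1.0625
Check constraint: 4*-1.0625 = -4.25 >= -5 -- satisfied.
Step 2: Compute optimal value.
f(x*) = 8*(-1.0625)^2 + 17*(-1.0625) = -9.0313


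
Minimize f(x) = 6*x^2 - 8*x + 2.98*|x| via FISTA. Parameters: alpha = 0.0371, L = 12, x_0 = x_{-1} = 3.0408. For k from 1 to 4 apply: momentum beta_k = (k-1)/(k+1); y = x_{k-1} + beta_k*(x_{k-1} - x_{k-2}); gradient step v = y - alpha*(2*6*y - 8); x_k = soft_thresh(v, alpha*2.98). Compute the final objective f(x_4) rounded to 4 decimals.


FISTA on f(x) = 6*x^2 - 8*x + 2.98*|x|
L = 12, alpha = 0.0371
Iteration 1: beta = 0.0, y = 3.0408 + 0.0*(3.0408 - 3.0408) = 3.0408
  grad(y) = 28.4896, v = y - alpha*grad = 1.9838
  prox(v) = soft_thresh(1.9838, 0.1106) = 1.8733
Iteration 2: beta = 0.3333, y = 1.8733 + 0.3333*(1.8733 - 3.0408) = 1.4841
  grad(y) = 9.8092, v = y - alpha*grad = 1.1202
  prox(v) = soft_thresh(1.1202, 0.1106) = 1.0096
Iteration 3: beta = 0.5, y = 1.0096 + 0.5*(1.0096 - 1.8733) = 0.5778
  grad(y) = -1.0665, v = y - alpha*grad = 0.6174
  prox(v) = soft_thresh(0.6174, 0.1106) = 0.5068
Iteration 4: beta = 0.6, y = 0.5068 + 0.6*(0.5068 - 1.0096) = 0.2051
  grad(y) = -5.5387, v = y - alpha*grad = 0.4106
  prox(v) = soft_thresh(0.4106, 0.1106) = 0.3
f(x_4) = 6*0.3^2 - 8*0.3 + 2.98*|0.3| = -0.9661


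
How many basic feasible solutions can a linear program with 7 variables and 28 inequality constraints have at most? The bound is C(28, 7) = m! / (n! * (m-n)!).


Each vertex corresponds to some choice of n active constraints out of m, so the number of vertices is at most C(m, n) = m! / (n!(m-n)!).
m = 28, n = 7
Numerator: 28 * 27 * 26 * 25 * 24 * 23 * 22
Denominator: 7! = 5040
C(28, 7) = 1184040


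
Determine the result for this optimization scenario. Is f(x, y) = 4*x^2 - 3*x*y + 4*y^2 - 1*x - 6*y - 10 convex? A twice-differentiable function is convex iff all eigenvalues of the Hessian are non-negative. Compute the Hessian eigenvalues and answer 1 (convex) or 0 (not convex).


The Hessian of f(x,y) = 4*x^2 - 3*x*y + 4*y^2 - 1*x - 6*y - 10 is:
H = [[8, -3], [-3, 8]]
Trace = 8 + 8 = 16
Determinant = 8*8 - (-3)^2 = 55
Discriminant = (16)^2 - 4*55 = 36.0
Eigenvalues: lambda_1 = 5.0, lambda_2 = 11.0
The function is convex.

1


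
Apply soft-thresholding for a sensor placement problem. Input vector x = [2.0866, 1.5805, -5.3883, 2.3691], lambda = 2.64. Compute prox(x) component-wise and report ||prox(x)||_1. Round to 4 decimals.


Soft-thresholding with lambda = 2.64:
prox(2.0866) = sign(2.0866)*max(|2.0866| - 2.64, 0) = 0.0
prox(1.5805) = sign(1.5805)*max(|1.5805| - 2.64, 0) = 0.0
prox(-5.3883) = sign(-5.3883)*max(|-5.3883| - 2.64, 0) = -2.7483
prox(2.3691) = sign(2.3691)*max(|2.3691| - 2.64, 0) = 0.0
prox(x) = [0.0, 0.0, -2.7483, 0.0]
||prox(x)||_1 = 0.0 + 0.0 + 2.7483 + 0.0 = 2.7483


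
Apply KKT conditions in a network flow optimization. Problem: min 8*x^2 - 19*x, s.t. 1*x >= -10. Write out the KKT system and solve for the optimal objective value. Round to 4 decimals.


Step 1: Try lambda = 0 (constraint inactive).
Stationarity: 2*8*x - 19 = 0
x* = 19/(2*8) = 1.1875
Check constraint: 1*1.1875 = 1.1875 >= -10 -- satisfied.
Step 2: Compute optimal value.
f(x*) = 8*1.1875^2 - 19*1.1875 = -11.2813


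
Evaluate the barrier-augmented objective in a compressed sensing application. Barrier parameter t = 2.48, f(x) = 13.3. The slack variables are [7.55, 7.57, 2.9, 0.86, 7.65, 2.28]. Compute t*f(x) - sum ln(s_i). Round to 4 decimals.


Step 1: Compute log-barrier.
ln values: [2.0215, 2.0242, 1.0647, -0.1508, 2.0347, 0.8242]
phi = -(2.0215 + 2.0242 + 1.0647 - 0.1508 + 2.0347 + 0.8242) = -7.8185
Step 2: Compute augmented objective.
t*f(x) = 2.48*13.3 = 32.984
Total = 32.984 - 7.8185 = 25.1655


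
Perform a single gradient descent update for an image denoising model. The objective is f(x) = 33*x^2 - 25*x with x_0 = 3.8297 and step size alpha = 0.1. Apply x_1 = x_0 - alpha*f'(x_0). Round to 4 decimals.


We compute the gradient at x_0 and apply the update.
f'(x) = 66*x - 25
f'(3.8297) = 66*3.8297 - 25 = 227.7602
x_1 = 3.8297 - 0.1*227.7602 = -18.9463


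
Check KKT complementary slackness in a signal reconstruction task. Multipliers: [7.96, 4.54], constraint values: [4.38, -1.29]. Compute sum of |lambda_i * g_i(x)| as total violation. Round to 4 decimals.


KKT complementary slackness check:
lambda_1 * g_1 = 7.96 * 4.38 = 34.8648
lambda_2 * g_2 = 4.54 * -1.29 = -5.8566
Total violation = 34.8648 + 5.8566 = 40.7214


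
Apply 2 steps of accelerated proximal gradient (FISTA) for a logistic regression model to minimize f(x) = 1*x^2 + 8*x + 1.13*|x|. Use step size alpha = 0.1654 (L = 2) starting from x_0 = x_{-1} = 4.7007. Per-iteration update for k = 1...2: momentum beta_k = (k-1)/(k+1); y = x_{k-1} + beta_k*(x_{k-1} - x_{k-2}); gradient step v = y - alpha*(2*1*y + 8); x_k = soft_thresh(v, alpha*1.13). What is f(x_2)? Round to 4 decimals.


FISTA on f(x) = 1*x^2 + 8*x + 1.13*|x|
L = 2, alpha = 0.1654
Iteration 1: beta = 0.0, y = 4.7007 + 0.0*(4.7007 - 4.7007) = 4.7007
  grad(y) = 17.4014, v = y - alpha*grad = 1.8225
  prox(v) = soft_thresh(1.8225, 0.1869) = 1.6356
Iteration 2: beta = 0.3333, y = 1.6356 + 0.3333*(1.6356 - 4.7007) = 0.6139
  grad(y) = 9.2278, v = y - alpha*grad = -0.9124
  prox(v) = soft_thresh(-0.9124, 0.1869) = -0.7255
f(x_2) = 1*(-0.7255)^2 + 8*(-0.7255) + 1.13*|-0.7255| = -4.4577


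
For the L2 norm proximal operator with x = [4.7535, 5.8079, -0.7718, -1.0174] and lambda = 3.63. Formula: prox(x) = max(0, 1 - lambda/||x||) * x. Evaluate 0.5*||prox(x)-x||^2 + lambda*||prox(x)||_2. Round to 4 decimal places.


Step 1: Compute ||x||.
||x|| = 7.613
Step 2: Compute scaling factor.
scale = max(0, 1 - 3.63/7.613) = 0.5232
Step 3: prox(x) = [2.487, 3.0386, -0.4038, -0.5323]
||prox(x)|| = 3.983
Step 4: Proximal objective.
0.5*||prox-x||^2 = 6.5885
lambda*||prox|| = 14.4583
Total = 21.0469


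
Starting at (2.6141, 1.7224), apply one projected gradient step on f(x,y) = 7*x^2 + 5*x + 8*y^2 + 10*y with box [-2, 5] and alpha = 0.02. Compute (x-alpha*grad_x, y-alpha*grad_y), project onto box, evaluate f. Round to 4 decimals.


Step 1: Compute gradient at (2.6141, 1.7224).
grad_x = 2*7*2.6141 + 5 = 41.5974
grad_y = 2*8*1.7224 + 10 = 37.5584
Step 2: Gradient step.
x_raw = 2.6141 - 0.02*41.5974 = 1.7822
y_raw = 1.7224 - 0.02*37.5584 = 0.9712
Step 3: Project onto [-2, 5].
x_proj = clip(1.7822) = 1.7822
y_proj = clip(0.9712) = 0.9712
Step 4: Evaluate f.
f(1.7822, 0.9712) = 48.4019


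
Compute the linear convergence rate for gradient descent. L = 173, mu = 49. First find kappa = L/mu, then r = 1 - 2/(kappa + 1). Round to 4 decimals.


Step 1: Compute the condition number.
kappa = L/mu = 173/49 = 3.5306
Step 2: Compute the convergence rate.
r = 1 - 2/(kappa + 1) = 1 - 2*mu/(L + mu) = (L - mu)/(L + mu) = 124/222 = 0.5586


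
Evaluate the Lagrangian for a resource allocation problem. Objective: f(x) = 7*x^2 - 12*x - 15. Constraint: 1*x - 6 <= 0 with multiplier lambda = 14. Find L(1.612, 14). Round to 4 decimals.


Step 1: Evaluate f(x).
f(1.612) = 7*1.612^2 - 12*1.612 - 15 = -16.1542
Step 2: Evaluate g(x).
g(1.612) = 1*1.612 - 6 = -4.388
Step 3: Compute Lagrangian.
L = -16.1542 + 14*-4.388 = -77.5862


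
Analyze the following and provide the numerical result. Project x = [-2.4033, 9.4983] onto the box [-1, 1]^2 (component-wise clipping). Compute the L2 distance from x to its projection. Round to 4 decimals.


Project each component onto [-1, 1].
clip(-2.4033) = -1.0, clip(9.4983) = 1.0
Projection = [-1.0, 1.0]
Squared diffs: [1.9693, 72.2211]
Distance = sqrt(74.1904) = 8.6134


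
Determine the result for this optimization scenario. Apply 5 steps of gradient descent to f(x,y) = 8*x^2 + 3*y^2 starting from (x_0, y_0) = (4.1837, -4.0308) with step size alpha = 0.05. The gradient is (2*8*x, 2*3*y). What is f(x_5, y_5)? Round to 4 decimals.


Gradient descent on f(x,y) = 8*x^2 + 3*y^2.
Starting point: (4.1837, -4.0308), alpha = 0.05
Step 1: grad_x = 2*8*4.1837 = 66.9392, grad_y = 2*3*-4.0308 = -24.1848
  x_1 = 4.1837 - 0.05*66.9392 = 0.8367
  y_1 = -4.0308 - 0.05*-24.1848 = -2.8216
Step 2: grad_x = 2*8*0.8367 = 13.3878, grad_y = 2*3*-2.8216 = -16.9294
  x_2 = 0.8367 - 0.05*13.3878 = 0.1673
  y_2 = -2.8216 - 0.05*-16.9294 = -1.9751
Step 3: grad_x = 2*8*0.1673 = 2.6776, grad_y = 2*3*-1.9751 = -11.8506
  x_3 = 0.1673 - 0.05*2.6776 = 0.0335
  y_3 = -1.9751 - 0.05*-11.8506 = -1.3826
Step 4: grad_x = 2*8*0.0335 = 0.5355, grad_y = 2*3*-1.3826 = -8.2954
  x_4 = 0.0335 - 0.05*0.5355 = 0.0067
  y_4 = -1.3826 - 0.05*-8.2954 = -0.9678
Step 5: grad_x = 2*8*0.0067 = 0.1071, grad_y = 2*3*-0.9678 = -5.8068
  x_5 = 0.0067 - 0.05*0.1071 = 0.0013
  y_5 = -0.9678 - 0.05*-5.8068 = -0.6775
f(0.0013, -0.6775) = 8*0.0013^2 + 3*(-0.6775)^2 = 1.3769


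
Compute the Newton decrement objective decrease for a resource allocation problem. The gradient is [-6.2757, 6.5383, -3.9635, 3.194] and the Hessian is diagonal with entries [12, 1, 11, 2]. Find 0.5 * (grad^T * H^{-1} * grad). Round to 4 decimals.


Step 1: H is diagonal, so H^(-1) * g = [-0.523, 6.5383, -0.3603, 1.597].
Step 2: g^T H^(-1) g = sum_i g_i^2 / H_ii
  = (-6.2757)^2/12 + (6.5383)^2/1 + (-3.9635)^2/11 + (3.194)^2/2
  = 3.282 + 42.7494 + 1.4281 + 5.1008 = 52.5603
Step 3: Objective decrease = 0.5 * g^T H^(-1) g = 26.2802


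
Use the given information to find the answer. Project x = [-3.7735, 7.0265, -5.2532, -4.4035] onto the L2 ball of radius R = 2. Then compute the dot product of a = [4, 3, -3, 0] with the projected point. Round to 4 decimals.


Step 1: Compute ||x|| (intermediates to 6 decimals).
||x|| = sqrt((-3.7735)^2 + 7.0265^2 + (-5.2532)^2 + (-4.4035)^2) = 10.516555
Step 2: Project.
Since ||x|| > R, scale = R/||x|| = 2/10.516555 = 0.190176, proj(x) = scale * x
proj(x) = [-0.717629, 1.336272, -0.999033, -0.83744]
Step 3: Dot product.
a^T * proj(x) = 4*(-0.717629) + 3*1.336272 - 3*(-0.999033) + 0*(-0.83744) = 4.1354


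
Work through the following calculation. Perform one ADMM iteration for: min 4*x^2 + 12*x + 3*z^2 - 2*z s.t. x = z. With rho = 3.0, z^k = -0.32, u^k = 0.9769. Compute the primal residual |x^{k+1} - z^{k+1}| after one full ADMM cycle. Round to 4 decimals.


ADMM iteration with rho = 3.0, z^k = -0.32, u^k = 0.9769
Step 1: x-update.
Minimize 4*x^2 + 12*x + (3.0/2)*(x + 0.32 + 0.9769)^2
FOC: (2*4 + 3.0)*x = -12 + 3.0*(-0.32 - 0.9769)
x^{k+1} = -1.4446
Step 2: z-update.
Minimize 3*z^2 - 2*z + (3.0/2)*(-1.4446 - z + 0.9769)^2
FOC: (2*3 + 3.0)*z = 2 + 3.0*(-1.4446 + 0.9769)
z^{k+1} = 0.0663
Step 3: u-update.
u^{k+1} = 0.9769 - 1.4446 - 0.0663 = -0.534
Step 4: Primal residual = |-1.4446 - 0.0663| = 1.5109


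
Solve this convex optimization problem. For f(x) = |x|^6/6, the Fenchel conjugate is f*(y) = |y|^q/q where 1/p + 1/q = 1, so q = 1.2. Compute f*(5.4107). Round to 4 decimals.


The conjugate exponent q satisfies 1/p + 1/q = 1.
p = 6, so q = 6/(6 - 1) = 1.2
|y|^q = 5.4107^1.2 = 7.5841
f*(5.4107) = 7.5841 / 1.2 = 6.3201


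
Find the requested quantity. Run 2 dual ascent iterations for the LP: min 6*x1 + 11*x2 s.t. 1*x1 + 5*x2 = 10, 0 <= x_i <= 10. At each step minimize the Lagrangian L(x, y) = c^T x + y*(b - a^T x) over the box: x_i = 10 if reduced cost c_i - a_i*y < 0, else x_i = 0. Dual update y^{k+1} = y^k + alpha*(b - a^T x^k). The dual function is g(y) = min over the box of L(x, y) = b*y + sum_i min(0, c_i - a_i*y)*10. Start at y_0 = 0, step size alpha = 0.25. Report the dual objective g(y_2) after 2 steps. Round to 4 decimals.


Dual ascent for LP: min 6*x1 + 11*x2, 1*x1 + 5*x2 = 10, 0 <= x_i <= 10
Step 1: y^k = 0.0, reduced costs: (6.0, 11.0)
  x^k = (0.0, 0.0), subgradient = b - a^T x = 10.0
  y^{k+1} = 0.0 + 0.25*10.0 = 2.5
Step 2: y^k = 2.5, reduced costs: (3.5, -1.5)
  x^k = (0.0, 10.0), subgradient = b - a^T x = -40.0
  y^{k+1} = 2.5 + 0.25*-40.0 = -7.5
Dual objective at y_2 = -7.5: reduced costs (13.5, 48.5), box minimizer x = (0.0, 0.0)
g(y_2) = b*y + (c1 - a1*y)*x1 + (c2 - a2*y)*x2 = 10*(-7.5) + 13.5*0.0 + 48.5*0.0 = -75.0 + 0.0 + 0.0 = -75.0


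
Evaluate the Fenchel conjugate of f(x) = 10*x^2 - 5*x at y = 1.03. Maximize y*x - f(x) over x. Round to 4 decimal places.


f*(y) = sup_x {y*x - a*x^2 - b*x} = sup_x {(y-b)*x - a*x^2}
FOC: (y - b) - 2a*x = 0 => x* = (y - b)/(2a)
x* = (1.03 + 5)/(2*10) = 0.3015
f*(1.03) = (y-b)^2/(4a) = (1.03 + 5)^2/(4*10)
= 36.3609/40 = 0.909


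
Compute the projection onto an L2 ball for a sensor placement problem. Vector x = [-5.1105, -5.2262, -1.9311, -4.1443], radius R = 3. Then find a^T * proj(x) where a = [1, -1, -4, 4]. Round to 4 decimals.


Step 1: Compute ||x|| (intermediates to 6 decimals).
||x|| = sqrt((-5.1105)^2 + (-5.2262)^2 + (-1.9311)^2 + (-4.1443)^2) = 8.62176
Step 2: Project.
Since ||x|| > R, scale = R/||x|| = 3/8.62176 = 0.347957, proj(x) = scale * x
proj(x) = [-1.778234, -1.818493, -0.67194, -1.442038]
Step 3: Dot product.
a^T * proj(x) = 1*(-1.778234) - 1*(-1.818493) - 4*(-0.67194) + 4*(-1.442038) = -3.0401


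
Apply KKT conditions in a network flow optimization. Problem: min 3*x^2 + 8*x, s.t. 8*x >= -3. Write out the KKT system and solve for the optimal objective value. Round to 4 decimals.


Step 1: Try lambda = 0 (constraint inactive).
x_unc = -8/(2*3) = -1.3333
Check: 8*-1.3333 = -10.6664 < -3 -- violated!
Step 2: Constraint must be active: 8*x = -3
x* = -3/8 = -0.375
lambda = (2*3*(-0.375) + 8)/8 = 0.7188
Step 3: Compute optimal value.
f(x*) = 3*(-0.375)^2 + 8*(-0.375) = -2.5781


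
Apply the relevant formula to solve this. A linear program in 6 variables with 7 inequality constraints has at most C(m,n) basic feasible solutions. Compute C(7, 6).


Each vertex corresponds to some choice of n active constraints out of m, so the number of vertices is at most C(m, n) = m! / (n!(m-n)!).
m = 7, n = 6
Numerator: 7 * 6 * 5 * 4 * 3 * 2
Denominator: 6! = 720
C(7, 6) = 7


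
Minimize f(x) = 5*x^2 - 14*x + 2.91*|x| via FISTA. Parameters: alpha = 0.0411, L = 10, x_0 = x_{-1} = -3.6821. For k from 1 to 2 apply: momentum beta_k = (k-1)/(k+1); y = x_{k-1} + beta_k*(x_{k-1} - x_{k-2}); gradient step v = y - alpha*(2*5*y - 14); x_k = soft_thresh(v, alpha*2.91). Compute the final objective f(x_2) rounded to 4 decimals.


FISTA on f(x) = 5*x^2 - 14*x + 2.91*|x|
L = 10, alpha = 0.0411
Iteration 1: beta = 0.0, y = -3.6821 + 0.0*(-3.6821 + 3.6821) = -3.6821
  grad(y) = -50.821, v = y - alpha*grad = -1.5934
  prox(v) = soft_thresh(-1.5934, 0.1196) = -1.4738
Iteration 2: beta = 0.3333, y = -1.4738 + 0.3333*(-1.4738 + 3.6821) = -0.7376
  grad(y) = -21.3764, v = y - alpha*grad = 0.1409
  prox(v) = soft_thresh(0.1409, 0.1196) = 0.0213
f(x_2) = 5*0.0213^2 - 14*0.0213 + 2.91*|0.0213| = -0.2343


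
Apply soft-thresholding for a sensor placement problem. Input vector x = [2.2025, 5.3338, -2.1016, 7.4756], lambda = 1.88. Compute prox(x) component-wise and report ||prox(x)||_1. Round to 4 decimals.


Soft-thresholding with lambda = 1.88:
prox(2.2025) = sign(2.2025)*max(|2.2025| - 1.88, 0) = 0.3225
prox(5.3338) = sign(5.3338)*max(|5.3338| - 1.88, 0) = 3.4538
prox(-2.1016) = sign(-2.1016)*max(|-2.1016| - 1.88, 0) = -0.2216
prox(7.4756) = sign(7.4756)*max(|7.4756| - 1.88, 0) = 5.5956
prox(x) = [0.3225, 3.4538, -0.2216, 5.5956]
||prox(x)||_1 = 0.3225 + 3.4538 + 0.2216 + 5.5956 = 9.5935


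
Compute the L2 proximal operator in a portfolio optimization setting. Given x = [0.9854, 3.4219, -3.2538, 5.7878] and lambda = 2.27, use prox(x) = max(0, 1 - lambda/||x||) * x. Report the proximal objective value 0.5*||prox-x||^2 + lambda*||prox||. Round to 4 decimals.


Step 1: Compute ||x||.
||x|| = 7.5343
Step 2: Compute scaling factor.
scale = max(0, 1 - 2.27/7.5343) = 0.6987
Step 3: prox(x) = [0.6885, 2.3909, -2.2735, 4.044]
||prox(x)|| = 5.2643
Step 4: Proximal objective.
0.5*||prox-x||^2 = 2.5765
lambda*||prox|| = 11.95
Total = 14.5265


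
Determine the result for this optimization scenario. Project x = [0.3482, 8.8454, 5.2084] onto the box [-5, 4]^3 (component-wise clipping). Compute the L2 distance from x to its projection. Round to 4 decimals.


Project each component onto [-5, 4].
clip(0.3482) = 0.3482, clip(8.8454) = 4.0, clip(5.2084) = 4.0
Projection = [0.3482, 4.0, 4.0]
Squared diffs: [0.0, 23.4779, 1.4602]
Distance = sqrt(24.9381) = 4.9938


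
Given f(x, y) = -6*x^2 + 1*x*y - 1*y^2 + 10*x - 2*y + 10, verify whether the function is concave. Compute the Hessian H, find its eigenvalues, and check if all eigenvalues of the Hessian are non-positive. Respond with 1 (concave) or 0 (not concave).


The Hessian of f(x,y) = -6*x^2 + 1*x*y - 1*y^2 + 10*x - 2*y + 10 is:
H = [[-12, 1], [1, -2]]
Trace = -12 - 2 = -14
Determinant = -12*-2 - (1)^2 = 23
Discriminant = (-14)^2 - 4*23 = 104.0
Eigenvalues: lambda_1 = -12.099, lambda_2 = -1.901
The function is concave.

1


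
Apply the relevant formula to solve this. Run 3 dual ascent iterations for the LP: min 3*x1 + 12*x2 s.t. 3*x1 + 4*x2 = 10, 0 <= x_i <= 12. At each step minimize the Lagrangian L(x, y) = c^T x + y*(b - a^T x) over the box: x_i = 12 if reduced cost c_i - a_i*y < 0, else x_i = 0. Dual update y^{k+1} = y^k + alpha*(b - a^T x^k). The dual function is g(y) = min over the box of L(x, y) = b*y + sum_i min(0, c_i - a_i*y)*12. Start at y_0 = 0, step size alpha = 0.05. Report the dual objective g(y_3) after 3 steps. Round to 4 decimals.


Dual ascent for LP: min 3*x1 + 12*x2, 3*x1 + 4*x2 = 10, 0 <= x_i <= 12
Step 1: y^k = 0.0, reduced costs: (3.0, 12.0)
  x^k = (0.0, 0.0), subgradient = b - a^T x = 10.0
  y^{k+1} = 0.0 + 0.05*10.0 = 0.5
Step 2: y^k = 0.5, reduced costs: (1.5, 10.0)
  x^k = (0.0, 0.0), subgradient = b - a^T x = 10.0
  y^{k+1} = 0.5 + 0.05*10.0 = 1.0
Step 3: y^k = 1.0, reduced costs: (0.0, 8.0)
  x^k = (0.0, 0.0), subgradient = b - a^T x = 10.0
  y^{k+1} = 1.0 + 0.05*10.0 = 1.5
Dual objective at y_3 = 1.5: reduced costs (-1.5, 6.0), box minimizer x = (12.0, 0.0)
g(y_3) = b*y + (c1 - a1*y)*x1 + (c2 - a2*y)*x2 = 10*1.5 + (-1.5)*12.0 + 6.0*0.0 = 15.0 - 18.0 + 0.0 = -3.0


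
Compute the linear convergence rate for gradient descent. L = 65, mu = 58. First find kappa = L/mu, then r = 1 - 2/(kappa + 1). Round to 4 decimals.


Step 1: Compute the condition number.
kappa = L/mu = 65/58 = 1.1207
Step 2: Compute the convergence rate.
r = 1 - 2/(kappa + 1) = 1 - 2*mu/(L + mu) = (L - mu)/(L + mu) = 7/123 = 0.0569


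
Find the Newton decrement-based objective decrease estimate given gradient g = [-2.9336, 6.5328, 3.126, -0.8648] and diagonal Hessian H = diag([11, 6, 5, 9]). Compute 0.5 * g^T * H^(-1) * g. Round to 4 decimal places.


Step 1: H is diagonal, so H^(-1) * g = [-0.2667, 1.0888, 0.6252, -0.0961].
Step 2: g^T H^(-1) g = sum_i g_i^2 / H_ii
  = (-2.9336)^2/11 + (6.5328)^2/6 + (3.126)^2/5 + (-0.8648)^2/9
  = 0.7824 + 7.1129 + 1.9544 + 0.0831 = 9.9327
Step 3: Objective decrease = 0.5 * g^T H^(-1) g = 4.9664


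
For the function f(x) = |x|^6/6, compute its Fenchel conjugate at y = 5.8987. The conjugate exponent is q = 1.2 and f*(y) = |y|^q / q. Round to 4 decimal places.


The conjugate exponent q satisfies 1/p + 1/q = 1.
p = 6, so q = 6/(6 - 1) = 1.2
|y|^q = 5.8987^1.2 = 8.4122
f*(5.8987) = 8.4122 / 1.2 = 7.0101


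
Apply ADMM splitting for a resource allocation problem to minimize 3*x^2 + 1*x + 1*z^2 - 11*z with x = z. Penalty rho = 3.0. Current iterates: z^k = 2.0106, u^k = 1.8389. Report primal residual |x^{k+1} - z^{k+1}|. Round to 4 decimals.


ADMM iteration with rho = 3.0, z^k = 2.0106, u^k = 1.8389
Step 1: x-update.
Minimize 3*x^2 + 1*x + (3.0/2)*(x - 2.0106 + 1.8389)^2
FOC: (2*3 + 3.0)*x = -1 + 3.0*(2.0106 - 1.8389)
x^{k+1} = -0.0539
Step 2: z-update.
Minimize 1*z^2 - 11*z + (3.0/2)*(-0.0539 - z + 1.8389)^2
FOC: (2*1 + 3.0)*z = 11 + 3.0*(-0.0539 + 1.8389)
z^{k+1} = 3.271
Step 3: u-update.
u^{k+1} = 1.8389 - 0.0539 - 3.271 = -1.486
Step 4: Primal residual = |-0.0539 - 3.271| = 3.3249


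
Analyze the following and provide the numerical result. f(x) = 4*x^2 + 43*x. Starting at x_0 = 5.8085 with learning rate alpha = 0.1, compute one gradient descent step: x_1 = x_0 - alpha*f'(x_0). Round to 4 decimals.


We compute the gradient at x_0 and apply the update.
f'(x) = 8*x + 43
f'(5.8085) = 8*5.8085 + 43 = 89.468
x_1 = 5.8085 - 0.1*89.468 = -3.1383


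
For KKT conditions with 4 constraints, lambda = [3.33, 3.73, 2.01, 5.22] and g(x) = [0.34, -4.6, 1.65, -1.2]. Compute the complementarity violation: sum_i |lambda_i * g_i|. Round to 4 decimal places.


KKT complementary slackness check:
lambda_1 * g_1 = 3.33 * 0.34 = 1.1322
lambda_2 * g_2 = 3.73 * -4.6 = -17.158
lambda_3 * g_3 = 2.01 * 1.65 = 3.3165
lambda_4 * g_4 = 5.22 * -1.2 = -6.264
Total violation = 1.1322 + 17.158 + 3.3165 + 6.264 = 27.8707


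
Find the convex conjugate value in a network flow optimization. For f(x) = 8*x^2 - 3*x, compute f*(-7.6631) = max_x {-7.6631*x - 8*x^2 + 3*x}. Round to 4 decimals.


f*(y) = sup_x {y*x - a*x^2 - b*x} = sup_x {(y-b)*x - a*x^2}
FOC: (y - b) - 2a*x = 0 => x* = (y - b)/(2a)
x* = (-7.6631 + 3)/(2*8) = -0.2914
f*(-7.6631) = (y-b)^2/(4a) = (-7.6631 + 3)^2/(4*8)
= 21.7445/32 = 0.6795


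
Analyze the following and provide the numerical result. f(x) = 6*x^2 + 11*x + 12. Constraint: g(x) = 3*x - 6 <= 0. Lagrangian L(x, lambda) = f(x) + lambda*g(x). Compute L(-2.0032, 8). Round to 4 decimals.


Step 1: Evaluate f(x).
f(-2.0032) = 6*(-2.0032)^2 + 11*(-2.0032) + 12 = 14.0417
Step 2: Evaluate g(x).
g(-2.0032) = 3*-2.0032 - 6 = -12.0096
Step 3: Compute Lagrangian.
L = 14.0417 + 8*-12.0096 = -82.0351


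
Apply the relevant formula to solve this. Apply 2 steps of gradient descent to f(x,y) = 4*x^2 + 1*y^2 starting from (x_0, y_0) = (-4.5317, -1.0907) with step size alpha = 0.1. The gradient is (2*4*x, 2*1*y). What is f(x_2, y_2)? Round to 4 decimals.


Gradient descent on f(x,y) = 4*x^2 + 1*y^2.
Starting point: (-4.5317, -1.0907), alpha = 0.1
Step 1: grad_x = 2*4*-4.5317 = -36.2536, grad_y = 2*1*-1.0907 = -2.1814
  x_1 = -4.5317 - 0.1*-36.2536 = -0.9063
  y_1 = -1.0907 - 0.1*-2.1814 = -0.8726
Step 2: grad_x = 2*4*-0.9063 = -7.2507, grad_y = 2*1*-0.8726 = -1.7451
  x_2 = -0.9063 - 0.1*-7.2507 = -0.1813
  y_2 = -0.8726 - 0.1*-1.7451 = -0.698
f(-0.1813, -0.698) = 4*(-0.1813)^2 + 1*(-0.698)^2 = 0.6187


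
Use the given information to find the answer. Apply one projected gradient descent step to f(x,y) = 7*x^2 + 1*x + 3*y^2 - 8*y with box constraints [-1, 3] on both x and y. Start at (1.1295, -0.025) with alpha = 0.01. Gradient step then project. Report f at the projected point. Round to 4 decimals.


Step 1: Compute gradient at (1.1295, -0.025).
grad_x = 2*7*1.1295 + 1 = 16.813
grad_y = 2*3*-0.025 - 8 = -8.15
Step 2: Gradient step.
x_raw = 1.1295 - 0.01*16.813 = 0.9614
y_raw = -0.025 - 0.01*-8.15 = 0.0565
Step 3: Project onto [-1, 3].
x_proj = clip(0.9614) = 0.9614
y_proj = clip(0.0565) = 0.0565
Step 4: Evaluate f.
f(0.9614, 0.0565) = 6.9886


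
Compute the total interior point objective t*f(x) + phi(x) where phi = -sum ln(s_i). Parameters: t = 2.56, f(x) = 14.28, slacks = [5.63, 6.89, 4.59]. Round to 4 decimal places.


Step 1: Compute log-barrier.
ln values: [1.7281, 1.9301, 1.5239]
phi = -(1.7281 + 1.9301 + 1.5239) = -5.1821
Step 2: Compute augmented objective.
t*f(x) = 2.56*14.28 = 36.5568
Total = 36.5568 - 5.1821 = 31.3747


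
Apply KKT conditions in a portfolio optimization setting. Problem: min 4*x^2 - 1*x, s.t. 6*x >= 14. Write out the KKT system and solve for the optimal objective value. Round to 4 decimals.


Step 1: Try lambda = 0 (constraint inactive).
x_unc = 1/(2*4) = 0.125
Check: 6*0.125 = 0.75 < 14 -- violated!
Step 2: Constraint must be active: 6*x = 14
x* = 14/6 = 7/3 = 2.3333 (rounded; the exact value 7/3 is used below)
lambda = (2*4*(7/3) - 1)/6 = 2.9444
Step 3: Compute optimal value.
f(x*) = 4*(7/3)^2 - 1*(7/3) = 19.4444


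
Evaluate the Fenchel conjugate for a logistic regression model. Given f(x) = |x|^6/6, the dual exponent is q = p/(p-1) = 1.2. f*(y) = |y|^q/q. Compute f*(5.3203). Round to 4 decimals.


The conjugate exponent q satisfies 1/p + 1/q = 1.
p = 6, so q = 6/(6 - 1) = 1.2
|y|^q = 5.3203^1.2 = 7.4323
f*(5.3203) = 7.4323 / 1.2 = 6.1936


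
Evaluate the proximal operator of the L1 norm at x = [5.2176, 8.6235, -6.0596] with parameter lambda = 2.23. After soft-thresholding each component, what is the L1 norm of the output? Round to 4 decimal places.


Soft-thresholding with lambda = 2.23:
prox(5.2176) = sign(5.2176)*max(|5.2176| - 2.23, 0) = 2.9876
prox(8.6235) = sign(8.6235)*max(|8.6235| - 2.23, 0) = 6.3935
prox(-6.0596) = sign(-6.0596)*max(|-6.0596| - 2.23, 0) = -3.8296
prox(x) = [2.9876, 6.3935, -3.8296]
||prox(x)||_1 = 2.9876 + 6.3935 + 3.8296 = 13.2107


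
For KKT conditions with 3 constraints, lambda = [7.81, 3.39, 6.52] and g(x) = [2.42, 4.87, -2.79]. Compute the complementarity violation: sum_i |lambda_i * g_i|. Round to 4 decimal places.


KKT complementary slackness check:
lambda_1 * g_1 = 7.81 * 2.42 = 18.9002
lambda_2 * g_2 = 3.39 * 4.87 = 16.5093
lambda_3 * g_3 = 6.52 * -2.79 = -18.1908
Total violation = 18.9002 + 16.5093 + 18.1908 = 53.6003


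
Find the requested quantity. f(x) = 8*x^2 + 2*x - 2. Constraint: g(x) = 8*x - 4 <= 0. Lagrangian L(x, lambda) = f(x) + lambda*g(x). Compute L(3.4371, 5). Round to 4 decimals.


Step 1: Evaluate f(x).
f(3.4371) = 8*3.4371^2 + 2*3.4371 - 2 = 99.3835
Step 2: Evaluate g(x).
g(3.4371) = 8*3.4371 - 4 = 23.4968
Step 3: Compute Lagrangian.
L = 99.3835 + 5*23.4968 = 216.8675


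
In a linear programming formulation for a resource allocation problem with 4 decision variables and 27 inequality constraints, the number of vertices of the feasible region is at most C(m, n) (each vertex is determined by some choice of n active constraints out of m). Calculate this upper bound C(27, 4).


Each vertex corresponds to some choice of n active constraints out of m, so the number of vertices is at most C(m, n) = m! / (n!(m-n)!).
m = 27, n = 4
Numerator: 27 * 26 * 25 * 24
Denominator: 4! = 24
C(27, 4) = 17550


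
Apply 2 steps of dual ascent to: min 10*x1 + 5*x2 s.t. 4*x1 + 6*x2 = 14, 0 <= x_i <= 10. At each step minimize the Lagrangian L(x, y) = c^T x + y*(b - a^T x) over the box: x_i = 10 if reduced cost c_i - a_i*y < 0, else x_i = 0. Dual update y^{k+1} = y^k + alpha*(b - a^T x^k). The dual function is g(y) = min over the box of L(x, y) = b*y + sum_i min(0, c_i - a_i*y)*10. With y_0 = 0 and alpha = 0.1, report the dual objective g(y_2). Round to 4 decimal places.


Dual ascent for LP: min 10*x1 + 5*x2, 4*x1 + 6*x2 = 14, 0 <= x_i <= 10
Step 1: y^k = 0.0, reduced costs: (10.0, 5.0)
  x^k = (0.0, 0.0), subgradient = b - a^T x = 14.0
  y^{k+1} = 0.0 + 0.1*14.0 = 1.4
Step 2: y^k = 1.4, reduced costs: (4.4, -3.4)
  x^k = (0.0, 10.0), subgradient = b - a^T x = -46.0
  y^{k+1} = 1.4 + 0.1*-46.0 = -3.2
Dual objective at y_2 = -3.2: reduced costs (22.8, 24.2), box minimizer x = (0.0, 0.0)
g(y_2) = b*y + (c1 - a1*y)*x1 + (c2 - a2*y)*x2 = 14*(-3.2) + 22.8*0.0 + 24.2*0.0 = -44.8 + 0.0 + 0.0 = -44.8


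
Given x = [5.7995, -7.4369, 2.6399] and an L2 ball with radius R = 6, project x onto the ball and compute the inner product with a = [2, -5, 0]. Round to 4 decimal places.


Step 1: Compute ||x|| (intermediates to 6 decimals).
||x|| = sqrt(5.7995^2 + (-7.4369)^2 + 2.6399^2) = 9.793404
Step 2: Project.
Since ||x|| > R, scale = R/||x|| = 6/9.793404 = 0.612657, proj(x) = scale * x
proj(x) = [3.553104, -4.556269, 1.617353]
Step 3: Dot product.
a^T * proj(x) = 2*3.553104 - 5*(-4.556269) + 0*1.617353 = 29.8876


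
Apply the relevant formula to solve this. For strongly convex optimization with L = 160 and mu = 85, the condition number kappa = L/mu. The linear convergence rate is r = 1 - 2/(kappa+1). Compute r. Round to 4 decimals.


Step 1: Compute the condition number.
kappa = L/mu = 160/85 = 1.8824
Step 2: Compute the convergence rate.
r = 1 - 2/(kappa + 1) = 1 - 2*mu/(L + mu) = (L - mu)/(L + mu) = 75/245 = 0.3061


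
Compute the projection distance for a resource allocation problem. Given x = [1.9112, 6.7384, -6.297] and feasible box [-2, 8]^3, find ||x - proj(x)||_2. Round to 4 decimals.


Project each component onto [-2, 8].
clip(1.9112) = 1.9112, clip(6.7384) = 6.7384, clip(-6.297) = -2.0
Projection = [1.9112, 6.7384, -2.0]
Squared diffs: [0.0, 0.0, 18.4642]
Distance = sqrt(18.4642) = 4.297


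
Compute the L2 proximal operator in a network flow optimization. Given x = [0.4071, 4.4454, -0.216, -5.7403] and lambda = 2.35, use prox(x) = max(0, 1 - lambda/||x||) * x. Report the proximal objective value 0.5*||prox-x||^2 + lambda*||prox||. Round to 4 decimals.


Step 1: Compute ||x||.
||x|| = 7.275
Step 2: Compute scaling factor.
scale = max(0, 1 - 2.35/7.275) = 0.677
Step 3: prox(x) = [0.2756, 3.0094, -0.1462, -3.886]
||prox(x)|| = 4.925
Step 4: Proximal objective.
0.5*||prox-x||^2 = 2.7613
lambda*||prox|| = 11.5738
Total = 14.3349


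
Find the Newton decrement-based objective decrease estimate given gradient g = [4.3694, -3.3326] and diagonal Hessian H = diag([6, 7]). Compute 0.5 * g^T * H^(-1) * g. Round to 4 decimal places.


Step 1: H is diagonal, so H^(-1) * g = [0.7282, -0.4761].
Step 2: g^T H^(-1) g = sum_i g_i^2 / H_ii
  = (4.3694)^2/6 + (-3.3326)^2/7
  = 3.1819 + 1.5866 = 4.7685
Step 3: Objective decrease = 0.5 * g^T H^(-1) g = 2.3843


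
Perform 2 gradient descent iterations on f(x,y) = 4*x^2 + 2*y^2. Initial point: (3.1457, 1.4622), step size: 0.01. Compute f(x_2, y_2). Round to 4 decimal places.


Gradient descent on f(x,y) = 4*x^2 + 2*y^2.
Starting point: (3.1457, 1.4622), alpha = 0.01
Step 1: grad_x = 2*4*3.1457 = 25.1656, grad_y = 2*2*1.4622 = 5.8488
  x_1 = 3.1457 - 0.01*25.1656 = 2.894
  y_1 = 1.4622 - 0.01*5.8488 = 1.4037
Step 2: grad_x = 2*4*2.894 = 23.1524, grad_y = 2*2*1.4037 = 5.6148
  x_2 = 2.894 - 0.01*23.1524 = 2.6625
  y_2 = 1.4037 - 0.01*5.6148 = 1.3476
f(2.6625, 1.3476) = 4*2.6625^2 + 2*1.3476^2 = 31.9879


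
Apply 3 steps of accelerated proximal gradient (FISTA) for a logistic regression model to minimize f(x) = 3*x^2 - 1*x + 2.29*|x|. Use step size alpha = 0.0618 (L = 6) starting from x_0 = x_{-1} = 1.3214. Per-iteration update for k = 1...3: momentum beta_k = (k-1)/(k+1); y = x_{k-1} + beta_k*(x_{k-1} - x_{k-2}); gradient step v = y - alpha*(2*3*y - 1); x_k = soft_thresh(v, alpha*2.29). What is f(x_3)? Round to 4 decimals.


FISTA on f(x) = 3*x^2 - 1*x + 2.29*|x|
L = 6, alpha = 0.0618
Iteration 1: beta = 0.0, y = 1.3214 + 0.0*(1.3214 - 1.3214) = 1.3214
  grad(y) = 6.9284, v = y - alpha*grad = 0.8932
  prox(v) = soft_thresh(0.8932, 0.1415) = 0.7517
Iteration 2: beta = 0.3333, y = 0.7517 + 0.3333*(0.7517 - 1.3214) = 0.5618
  grad(y) = 2.3708, v = y - alpha*grad = 0.4153
  prox(v) = soft_thresh(0.4153, 0.1415) = 0.2738
Iteration 3: beta = 0.5, y = 0.2738 + 0.5*(0.2738 - 0.7517) = 0.0348
  grad(y) = -0.7912, v = y - alpha*grad = 0.0837
  prox(v) = soft_thresh(0.0837, 0.1415) = 0.0
f(x_3) = 3*0.0^2 - 1*0.0 + 2.29*|0.0| = 0.0
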